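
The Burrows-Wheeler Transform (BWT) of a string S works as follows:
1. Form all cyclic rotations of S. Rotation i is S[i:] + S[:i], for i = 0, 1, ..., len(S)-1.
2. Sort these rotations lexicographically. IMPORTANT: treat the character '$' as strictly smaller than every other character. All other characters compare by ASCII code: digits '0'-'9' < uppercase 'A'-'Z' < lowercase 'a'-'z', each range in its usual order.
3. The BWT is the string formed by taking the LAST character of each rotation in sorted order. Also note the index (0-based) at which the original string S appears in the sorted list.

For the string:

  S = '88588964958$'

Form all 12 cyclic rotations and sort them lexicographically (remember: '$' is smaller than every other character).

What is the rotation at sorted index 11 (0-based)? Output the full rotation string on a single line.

Answer: 964958$88588

Derivation:
All 12 rotations (rotation i = S[i:]+S[:i]):
  rot[0] = 88588964958$
  rot[1] = 8588964958$8
  rot[2] = 588964958$88
  rot[3] = 88964958$885
  rot[4] = 8964958$8858
  rot[5] = 964958$88588
  rot[6] = 64958$885889
  rot[7] = 4958$8858896
  rot[8] = 958$88588964
  rot[9] = 58$885889649
  rot[10] = 8$8858896495
  rot[11] = $88588964958
Sorted (with $ < everything):
  sorted[0] = $88588964958
  sorted[1] = 4958$8858896
  sorted[2] = 58$885889649
  sorted[3] = 588964958$88
  sorted[4] = 64958$885889
  sorted[5] = 8$8858896495
  sorted[6] = 8588964958$8
  sorted[7] = 88588964958$
  sorted[8] = 88964958$885
  sorted[9] = 8964958$8858
  sorted[10] = 958$88588964
  sorted[11] = 964958$88588
sorted[11] = 964958$88588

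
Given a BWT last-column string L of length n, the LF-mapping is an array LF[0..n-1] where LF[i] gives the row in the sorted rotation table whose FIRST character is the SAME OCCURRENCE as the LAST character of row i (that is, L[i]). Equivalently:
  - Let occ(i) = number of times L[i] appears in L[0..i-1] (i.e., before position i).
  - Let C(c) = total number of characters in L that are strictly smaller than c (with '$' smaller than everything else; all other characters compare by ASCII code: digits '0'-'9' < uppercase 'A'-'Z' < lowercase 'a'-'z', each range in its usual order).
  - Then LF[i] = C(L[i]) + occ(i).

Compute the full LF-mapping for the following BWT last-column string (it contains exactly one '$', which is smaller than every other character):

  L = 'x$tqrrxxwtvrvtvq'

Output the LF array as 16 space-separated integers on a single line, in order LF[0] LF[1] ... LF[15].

Answer: 13 0 6 1 3 4 14 15 12 7 9 5 10 8 11 2

Derivation:
Char counts: '$':1, 'q':2, 'r':3, 't':3, 'v':3, 'w':1, 'x':3
C (first-col start): C('$')=0, C('q')=1, C('r')=3, C('t')=6, C('v')=9, C('w')=12, C('x')=13
L[0]='x': occ=0, LF[0]=C('x')+0=13+0=13
L[1]='$': occ=0, LF[1]=C('$')+0=0+0=0
L[2]='t': occ=0, LF[2]=C('t')+0=6+0=6
L[3]='q': occ=0, LF[3]=C('q')+0=1+0=1
L[4]='r': occ=0, LF[4]=C('r')+0=3+0=3
L[5]='r': occ=1, LF[5]=C('r')+1=3+1=4
L[6]='x': occ=1, LF[6]=C('x')+1=13+1=14
L[7]='x': occ=2, LF[7]=C('x')+2=13+2=15
L[8]='w': occ=0, LF[8]=C('w')+0=12+0=12
L[9]='t': occ=1, LF[9]=C('t')+1=6+1=7
L[10]='v': occ=0, LF[10]=C('v')+0=9+0=9
L[11]='r': occ=2, LF[11]=C('r')+2=3+2=5
L[12]='v': occ=1, LF[12]=C('v')+1=9+1=10
L[13]='t': occ=2, LF[13]=C('t')+2=6+2=8
L[14]='v': occ=2, LF[14]=C('v')+2=9+2=11
L[15]='q': occ=1, LF[15]=C('q')+1=1+1=2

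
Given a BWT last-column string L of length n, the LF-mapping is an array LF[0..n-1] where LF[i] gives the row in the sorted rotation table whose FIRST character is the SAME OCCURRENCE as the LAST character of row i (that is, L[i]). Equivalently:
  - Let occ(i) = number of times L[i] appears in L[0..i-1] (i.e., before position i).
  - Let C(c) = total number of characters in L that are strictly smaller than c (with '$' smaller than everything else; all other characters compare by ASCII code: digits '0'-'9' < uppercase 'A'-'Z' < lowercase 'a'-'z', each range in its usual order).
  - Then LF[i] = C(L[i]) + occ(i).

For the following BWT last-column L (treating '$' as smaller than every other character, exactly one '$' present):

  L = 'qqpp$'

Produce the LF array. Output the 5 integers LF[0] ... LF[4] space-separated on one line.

Answer: 3 4 1 2 0

Derivation:
Char counts: '$':1, 'p':2, 'q':2
C (first-col start): C('$')=0, C('p')=1, C('q')=3
L[0]='q': occ=0, LF[0]=C('q')+0=3+0=3
L[1]='q': occ=1, LF[1]=C('q')+1=3+1=4
L[2]='p': occ=0, LF[2]=C('p')+0=1+0=1
L[3]='p': occ=1, LF[3]=C('p')+1=1+1=2
L[4]='$': occ=0, LF[4]=C('$')+0=0+0=0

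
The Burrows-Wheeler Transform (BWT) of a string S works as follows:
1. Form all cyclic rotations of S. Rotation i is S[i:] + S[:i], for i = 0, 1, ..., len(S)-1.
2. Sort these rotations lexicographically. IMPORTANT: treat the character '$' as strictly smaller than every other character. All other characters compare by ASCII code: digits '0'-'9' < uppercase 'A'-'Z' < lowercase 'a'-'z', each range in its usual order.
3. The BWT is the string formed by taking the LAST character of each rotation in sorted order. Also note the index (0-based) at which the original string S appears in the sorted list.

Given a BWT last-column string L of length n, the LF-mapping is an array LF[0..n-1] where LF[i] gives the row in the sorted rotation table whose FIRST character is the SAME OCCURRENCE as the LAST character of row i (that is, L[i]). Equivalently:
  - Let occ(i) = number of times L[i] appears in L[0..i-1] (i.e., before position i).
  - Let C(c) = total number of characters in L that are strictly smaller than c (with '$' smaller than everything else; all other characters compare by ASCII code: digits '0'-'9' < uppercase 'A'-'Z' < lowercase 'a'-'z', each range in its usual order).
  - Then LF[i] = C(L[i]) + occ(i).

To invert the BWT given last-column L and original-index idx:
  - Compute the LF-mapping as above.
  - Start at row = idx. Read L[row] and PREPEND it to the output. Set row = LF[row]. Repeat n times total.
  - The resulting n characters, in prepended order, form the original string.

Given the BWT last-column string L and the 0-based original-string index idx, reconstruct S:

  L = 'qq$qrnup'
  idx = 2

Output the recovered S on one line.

LF mapping: 3 4 0 5 6 1 7 2
Walk LF starting at row 2, prepending L[row]:
  step 1: row=2, L[2]='$', prepend. Next row=LF[2]=0
  step 2: row=0, L[0]='q', prepend. Next row=LF[0]=3
  step 3: row=3, L[3]='q', prepend. Next row=LF[3]=5
  step 4: row=5, L[5]='n', prepend. Next row=LF[5]=1
  step 5: row=1, L[1]='q', prepend. Next row=LF[1]=4
  step 6: row=4, L[4]='r', prepend. Next row=LF[4]=6
  step 7: row=6, L[6]='u', prepend. Next row=LF[6]=7
  step 8: row=7, L[7]='p', prepend. Next row=LF[7]=2
Reversed output: purqnqq$

Answer: purqnqq$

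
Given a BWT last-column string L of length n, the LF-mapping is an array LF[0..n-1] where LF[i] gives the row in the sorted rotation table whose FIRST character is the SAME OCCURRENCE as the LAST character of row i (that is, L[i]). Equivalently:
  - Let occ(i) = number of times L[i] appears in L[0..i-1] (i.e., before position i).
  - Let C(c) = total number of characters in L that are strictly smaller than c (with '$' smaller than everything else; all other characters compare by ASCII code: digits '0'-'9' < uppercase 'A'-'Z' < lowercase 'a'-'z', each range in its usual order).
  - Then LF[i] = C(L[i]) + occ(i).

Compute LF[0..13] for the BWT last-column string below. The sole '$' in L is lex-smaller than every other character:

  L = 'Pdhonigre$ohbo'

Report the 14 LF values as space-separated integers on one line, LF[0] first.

Char counts: '$':1, 'P':1, 'b':1, 'd':1, 'e':1, 'g':1, 'h':2, 'i':1, 'n':1, 'o':3, 'r':1
C (first-col start): C('$')=0, C('P')=1, C('b')=2, C('d')=3, C('e')=4, C('g')=5, C('h')=6, C('i')=8, C('n')=9, C('o')=10, C('r')=13
L[0]='P': occ=0, LF[0]=C('P')+0=1+0=1
L[1]='d': occ=0, LF[1]=C('d')+0=3+0=3
L[2]='h': occ=0, LF[2]=C('h')+0=6+0=6
L[3]='o': occ=0, LF[3]=C('o')+0=10+0=10
L[4]='n': occ=0, LF[4]=C('n')+0=9+0=9
L[5]='i': occ=0, LF[5]=C('i')+0=8+0=8
L[6]='g': occ=0, LF[6]=C('g')+0=5+0=5
L[7]='r': occ=0, LF[7]=C('r')+0=13+0=13
L[8]='e': occ=0, LF[8]=C('e')+0=4+0=4
L[9]='$': occ=0, LF[9]=C('$')+0=0+0=0
L[10]='o': occ=1, LF[10]=C('o')+1=10+1=11
L[11]='h': occ=1, LF[11]=C('h')+1=6+1=7
L[12]='b': occ=0, LF[12]=C('b')+0=2+0=2
L[13]='o': occ=2, LF[13]=C('o')+2=10+2=12

Answer: 1 3 6 10 9 8 5 13 4 0 11 7 2 12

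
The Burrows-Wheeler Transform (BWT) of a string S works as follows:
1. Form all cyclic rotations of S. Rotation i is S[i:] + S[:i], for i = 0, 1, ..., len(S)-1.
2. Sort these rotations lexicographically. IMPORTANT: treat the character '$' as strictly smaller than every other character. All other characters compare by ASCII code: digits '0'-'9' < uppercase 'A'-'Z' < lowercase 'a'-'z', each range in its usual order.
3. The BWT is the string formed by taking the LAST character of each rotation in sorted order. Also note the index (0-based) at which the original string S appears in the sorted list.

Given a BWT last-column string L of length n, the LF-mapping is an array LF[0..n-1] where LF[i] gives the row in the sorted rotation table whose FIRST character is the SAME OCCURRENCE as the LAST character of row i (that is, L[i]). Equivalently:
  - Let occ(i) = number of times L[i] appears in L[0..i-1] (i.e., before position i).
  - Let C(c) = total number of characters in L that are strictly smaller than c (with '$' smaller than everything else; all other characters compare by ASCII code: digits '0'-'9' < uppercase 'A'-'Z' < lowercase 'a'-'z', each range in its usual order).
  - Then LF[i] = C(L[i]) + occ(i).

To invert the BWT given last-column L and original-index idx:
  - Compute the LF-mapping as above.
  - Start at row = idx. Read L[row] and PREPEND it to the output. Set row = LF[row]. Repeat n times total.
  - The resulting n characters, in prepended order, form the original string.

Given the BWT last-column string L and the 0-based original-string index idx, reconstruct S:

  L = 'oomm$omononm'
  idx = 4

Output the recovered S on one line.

LF mapping: 7 8 1 2 0 9 3 10 5 11 6 4
Walk LF starting at row 4, prepending L[row]:
  step 1: row=4, L[4]='$', prepend. Next row=LF[4]=0
  step 2: row=0, L[0]='o', prepend. Next row=LF[0]=7
  step 3: row=7, L[7]='o', prepend. Next row=LF[7]=10
  step 4: row=10, L[10]='n', prepend. Next row=LF[10]=6
  step 5: row=6, L[6]='m', prepend. Next row=LF[6]=3
  step 6: row=3, L[3]='m', prepend. Next row=LF[3]=2
  step 7: row=2, L[2]='m', prepend. Next row=LF[2]=1
  step 8: row=1, L[1]='o', prepend. Next row=LF[1]=8
  step 9: row=8, L[8]='n', prepend. Next row=LF[8]=5
  step 10: row=5, L[5]='o', prepend. Next row=LF[5]=9
  step 11: row=9, L[9]='o', prepend. Next row=LF[9]=11
  step 12: row=11, L[11]='m', prepend. Next row=LF[11]=4
Reversed output: moonommmnoo$

Answer: moonommmnoo$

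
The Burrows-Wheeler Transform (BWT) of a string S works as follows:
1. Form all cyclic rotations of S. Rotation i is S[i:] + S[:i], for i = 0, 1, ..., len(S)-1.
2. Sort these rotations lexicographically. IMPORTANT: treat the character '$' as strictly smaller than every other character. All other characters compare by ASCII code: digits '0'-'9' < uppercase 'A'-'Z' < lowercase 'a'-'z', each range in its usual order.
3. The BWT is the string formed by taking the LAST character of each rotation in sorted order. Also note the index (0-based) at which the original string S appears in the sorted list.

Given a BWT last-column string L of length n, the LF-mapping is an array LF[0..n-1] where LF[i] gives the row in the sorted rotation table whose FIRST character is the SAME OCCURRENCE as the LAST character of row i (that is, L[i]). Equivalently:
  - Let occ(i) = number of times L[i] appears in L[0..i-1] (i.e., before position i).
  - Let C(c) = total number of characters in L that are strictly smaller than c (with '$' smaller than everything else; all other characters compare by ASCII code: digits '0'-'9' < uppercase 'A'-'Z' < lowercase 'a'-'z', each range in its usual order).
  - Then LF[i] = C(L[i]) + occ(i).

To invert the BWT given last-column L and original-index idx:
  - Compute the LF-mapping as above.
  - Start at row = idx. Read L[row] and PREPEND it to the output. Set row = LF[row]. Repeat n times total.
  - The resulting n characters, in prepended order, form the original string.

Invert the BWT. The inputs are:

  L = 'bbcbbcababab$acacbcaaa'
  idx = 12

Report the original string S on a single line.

Answer: babacbcaaccabbabaacbb$

Derivation:
LF mapping: 9 10 17 11 12 18 1 13 2 14 3 15 0 4 19 5 20 16 21 6 7 8
Walk LF starting at row 12, prepending L[row]:
  step 1: row=12, L[12]='$', prepend. Next row=LF[12]=0
  step 2: row=0, L[0]='b', prepend. Next row=LF[0]=9
  step 3: row=9, L[9]='b', prepend. Next row=LF[9]=14
  step 4: row=14, L[14]='c', prepend. Next row=LF[14]=19
  step 5: row=19, L[19]='a', prepend. Next row=LF[19]=6
  step 6: row=6, L[6]='a', prepend. Next row=LF[6]=1
  step 7: row=1, L[1]='b', prepend. Next row=LF[1]=10
  step 8: row=10, L[10]='a', prepend. Next row=LF[10]=3
  step 9: row=3, L[3]='b', prepend. Next row=LF[3]=11
  step 10: row=11, L[11]='b', prepend. Next row=LF[11]=15
  step 11: row=15, L[15]='a', prepend. Next row=LF[15]=5
  step 12: row=5, L[5]='c', prepend. Next row=LF[5]=18
  step 13: row=18, L[18]='c', prepend. Next row=LF[18]=21
  step 14: row=21, L[21]='a', prepend. Next row=LF[21]=8
  step 15: row=8, L[8]='a', prepend. Next row=LF[8]=2
  step 16: row=2, L[2]='c', prepend. Next row=LF[2]=17
  step 17: row=17, L[17]='b', prepend. Next row=LF[17]=16
  step 18: row=16, L[16]='c', prepend. Next row=LF[16]=20
  step 19: row=20, L[20]='a', prepend. Next row=LF[20]=7
  step 20: row=7, L[7]='b', prepend. Next row=LF[7]=13
  step 21: row=13, L[13]='a', prepend. Next row=LF[13]=4
  step 22: row=4, L[4]='b', prepend. Next row=LF[4]=12
Reversed output: babacbcaaccabbabaacbb$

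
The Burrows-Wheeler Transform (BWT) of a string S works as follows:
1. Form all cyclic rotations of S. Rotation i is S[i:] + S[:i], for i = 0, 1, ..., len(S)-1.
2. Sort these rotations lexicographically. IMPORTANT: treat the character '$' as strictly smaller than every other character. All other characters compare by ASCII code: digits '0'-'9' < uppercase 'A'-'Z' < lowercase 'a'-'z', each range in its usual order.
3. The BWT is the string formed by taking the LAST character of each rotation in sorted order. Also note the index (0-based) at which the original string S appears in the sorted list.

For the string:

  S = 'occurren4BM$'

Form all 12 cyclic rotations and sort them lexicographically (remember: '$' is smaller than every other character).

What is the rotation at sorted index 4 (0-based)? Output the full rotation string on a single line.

All 12 rotations (rotation i = S[i:]+S[:i]):
  rot[0] = occurren4BM$
  rot[1] = ccurren4BM$o
  rot[2] = curren4BM$oc
  rot[3] = urren4BM$occ
  rot[4] = rren4BM$occu
  rot[5] = ren4BM$occur
  rot[6] = en4BM$occurr
  rot[7] = n4BM$occurre
  rot[8] = 4BM$occurren
  rot[9] = BM$occurren4
  rot[10] = M$occurren4B
  rot[11] = $occurren4BM
Sorted (with $ < everything):
  sorted[0] = $occurren4BM
  sorted[1] = 4BM$occurren
  sorted[2] = BM$occurren4
  sorted[3] = M$occurren4B
  sorted[4] = ccurren4BM$o
  sorted[5] = curren4BM$oc
  sorted[6] = en4BM$occurr
  sorted[7] = n4BM$occurre
  sorted[8] = occurren4BM$
  sorted[9] = ren4BM$occur
  sorted[10] = rren4BM$occu
  sorted[11] = urren4BM$occ
sorted[4] = ccurren4BM$o

Answer: ccurren4BM$o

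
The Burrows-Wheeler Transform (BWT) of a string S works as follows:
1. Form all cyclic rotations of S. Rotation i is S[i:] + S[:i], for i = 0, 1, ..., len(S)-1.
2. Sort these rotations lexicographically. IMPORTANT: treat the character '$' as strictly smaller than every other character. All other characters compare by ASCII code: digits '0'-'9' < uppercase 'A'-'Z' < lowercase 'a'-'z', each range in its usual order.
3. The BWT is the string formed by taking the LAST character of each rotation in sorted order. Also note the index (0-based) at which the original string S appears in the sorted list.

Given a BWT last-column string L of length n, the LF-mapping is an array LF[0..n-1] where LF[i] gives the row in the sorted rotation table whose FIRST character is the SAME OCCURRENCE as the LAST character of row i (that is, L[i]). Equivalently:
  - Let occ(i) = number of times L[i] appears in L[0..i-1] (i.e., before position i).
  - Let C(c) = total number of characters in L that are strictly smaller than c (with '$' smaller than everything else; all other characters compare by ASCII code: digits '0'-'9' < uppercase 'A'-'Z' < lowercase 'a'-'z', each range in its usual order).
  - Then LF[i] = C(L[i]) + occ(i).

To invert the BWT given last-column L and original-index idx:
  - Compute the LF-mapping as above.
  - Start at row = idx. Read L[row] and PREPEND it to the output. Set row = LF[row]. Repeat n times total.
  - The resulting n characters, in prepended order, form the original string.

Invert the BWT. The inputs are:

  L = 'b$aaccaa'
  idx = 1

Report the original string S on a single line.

LF mapping: 5 0 1 2 6 7 3 4
Walk LF starting at row 1, prepending L[row]:
  step 1: row=1, L[1]='$', prepend. Next row=LF[1]=0
  step 2: row=0, L[0]='b', prepend. Next row=LF[0]=5
  step 3: row=5, L[5]='c', prepend. Next row=LF[5]=7
  step 4: row=7, L[7]='a', prepend. Next row=LF[7]=4
  step 5: row=4, L[4]='c', prepend. Next row=LF[4]=6
  step 6: row=6, L[6]='a', prepend. Next row=LF[6]=3
  step 7: row=3, L[3]='a', prepend. Next row=LF[3]=2
  step 8: row=2, L[2]='a', prepend. Next row=LF[2]=1
Reversed output: aaacacb$

Answer: aaacacb$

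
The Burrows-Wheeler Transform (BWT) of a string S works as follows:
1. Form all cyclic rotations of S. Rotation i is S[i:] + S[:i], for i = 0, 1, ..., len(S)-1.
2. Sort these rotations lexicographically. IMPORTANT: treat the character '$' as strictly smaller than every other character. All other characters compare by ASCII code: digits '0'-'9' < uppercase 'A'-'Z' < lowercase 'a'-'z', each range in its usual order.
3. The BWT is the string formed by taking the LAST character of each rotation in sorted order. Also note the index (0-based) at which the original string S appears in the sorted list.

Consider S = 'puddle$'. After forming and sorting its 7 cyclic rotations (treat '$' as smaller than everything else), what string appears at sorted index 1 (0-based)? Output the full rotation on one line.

All 7 rotations (rotation i = S[i:]+S[:i]):
  rot[0] = puddle$
  rot[1] = uddle$p
  rot[2] = ddle$pu
  rot[3] = dle$pud
  rot[4] = le$pudd
  rot[5] = e$puddl
  rot[6] = $puddle
Sorted (with $ < everything):
  sorted[0] = $puddle
  sorted[1] = ddle$pu
  sorted[2] = dle$pud
  sorted[3] = e$puddl
  sorted[4] = le$pudd
  sorted[5] = puddle$
  sorted[6] = uddle$p
sorted[1] = ddle$pu

Answer: ddle$pu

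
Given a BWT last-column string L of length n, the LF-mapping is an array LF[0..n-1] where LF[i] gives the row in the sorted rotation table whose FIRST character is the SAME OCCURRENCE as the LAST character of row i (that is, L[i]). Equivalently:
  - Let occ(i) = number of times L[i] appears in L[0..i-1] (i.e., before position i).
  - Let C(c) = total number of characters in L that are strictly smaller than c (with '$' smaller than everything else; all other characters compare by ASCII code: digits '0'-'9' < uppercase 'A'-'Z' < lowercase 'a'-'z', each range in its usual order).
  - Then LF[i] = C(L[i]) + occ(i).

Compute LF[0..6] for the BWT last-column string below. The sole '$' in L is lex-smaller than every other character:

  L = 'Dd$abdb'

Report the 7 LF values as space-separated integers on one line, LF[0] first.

Char counts: '$':1, 'D':1, 'a':1, 'b':2, 'd':2
C (first-col start): C('$')=0, C('D')=1, C('a')=2, C('b')=3, C('d')=5
L[0]='D': occ=0, LF[0]=C('D')+0=1+0=1
L[1]='d': occ=0, LF[1]=C('d')+0=5+0=5
L[2]='$': occ=0, LF[2]=C('$')+0=0+0=0
L[3]='a': occ=0, LF[3]=C('a')+0=2+0=2
L[4]='b': occ=0, LF[4]=C('b')+0=3+0=3
L[5]='d': occ=1, LF[5]=C('d')+1=5+1=6
L[6]='b': occ=1, LF[6]=C('b')+1=3+1=4

Answer: 1 5 0 2 3 6 4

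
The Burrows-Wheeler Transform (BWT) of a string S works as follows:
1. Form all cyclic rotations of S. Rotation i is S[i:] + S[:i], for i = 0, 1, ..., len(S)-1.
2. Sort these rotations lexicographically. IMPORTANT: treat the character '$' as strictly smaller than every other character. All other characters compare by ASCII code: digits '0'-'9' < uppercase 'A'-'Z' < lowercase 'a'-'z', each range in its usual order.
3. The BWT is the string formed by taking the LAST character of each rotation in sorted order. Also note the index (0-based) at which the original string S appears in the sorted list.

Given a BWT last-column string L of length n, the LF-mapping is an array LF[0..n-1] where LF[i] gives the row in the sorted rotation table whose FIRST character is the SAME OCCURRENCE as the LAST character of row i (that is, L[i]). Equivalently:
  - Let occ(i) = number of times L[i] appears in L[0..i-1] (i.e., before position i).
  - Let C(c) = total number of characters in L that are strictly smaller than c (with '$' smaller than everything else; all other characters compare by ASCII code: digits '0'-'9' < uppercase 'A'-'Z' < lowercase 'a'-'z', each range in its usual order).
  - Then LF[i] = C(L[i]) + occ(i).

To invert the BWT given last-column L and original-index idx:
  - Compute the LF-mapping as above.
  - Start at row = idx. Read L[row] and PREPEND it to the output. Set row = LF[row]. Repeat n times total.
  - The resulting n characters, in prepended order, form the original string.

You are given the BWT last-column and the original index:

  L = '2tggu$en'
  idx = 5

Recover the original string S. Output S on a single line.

LF mapping: 1 6 3 4 7 0 2 5
Walk LF starting at row 5, prepending L[row]:
  step 1: row=5, L[5]='$', prepend. Next row=LF[5]=0
  step 2: row=0, L[0]='2', prepend. Next row=LF[0]=1
  step 3: row=1, L[1]='t', prepend. Next row=LF[1]=6
  step 4: row=6, L[6]='e', prepend. Next row=LF[6]=2
  step 5: row=2, L[2]='g', prepend. Next row=LF[2]=3
  step 6: row=3, L[3]='g', prepend. Next row=LF[3]=4
  step 7: row=4, L[4]='u', prepend. Next row=LF[4]=7
  step 8: row=7, L[7]='n', prepend. Next row=LF[7]=5
Reversed output: nugget2$

Answer: nugget2$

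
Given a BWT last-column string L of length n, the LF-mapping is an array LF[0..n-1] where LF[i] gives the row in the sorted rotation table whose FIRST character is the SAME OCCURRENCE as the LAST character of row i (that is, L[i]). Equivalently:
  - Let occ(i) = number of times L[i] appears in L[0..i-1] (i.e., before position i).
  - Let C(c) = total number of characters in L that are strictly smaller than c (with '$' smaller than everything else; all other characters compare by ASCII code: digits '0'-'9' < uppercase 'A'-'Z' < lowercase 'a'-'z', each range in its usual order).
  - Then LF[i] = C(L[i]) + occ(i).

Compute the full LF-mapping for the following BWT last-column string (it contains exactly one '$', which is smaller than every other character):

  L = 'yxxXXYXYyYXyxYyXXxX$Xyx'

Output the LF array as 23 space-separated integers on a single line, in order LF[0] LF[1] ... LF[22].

Char counts: '$':1, 'X':8, 'Y':4, 'x':5, 'y':5
C (first-col start): C('$')=0, C('X')=1, C('Y')=9, C('x')=13, C('y')=18
L[0]='y': occ=0, LF[0]=C('y')+0=18+0=18
L[1]='x': occ=0, LF[1]=C('x')+0=13+0=13
L[2]='x': occ=1, LF[2]=C('x')+1=13+1=14
L[3]='X': occ=0, LF[3]=C('X')+0=1+0=1
L[4]='X': occ=1, LF[4]=C('X')+1=1+1=2
L[5]='Y': occ=0, LF[5]=C('Y')+0=9+0=9
L[6]='X': occ=2, LF[6]=C('X')+2=1+2=3
L[7]='Y': occ=1, LF[7]=C('Y')+1=9+1=10
L[8]='y': occ=1, LF[8]=C('y')+1=18+1=19
L[9]='Y': occ=2, LF[9]=C('Y')+2=9+2=11
L[10]='X': occ=3, LF[10]=C('X')+3=1+3=4
L[11]='y': occ=2, LF[11]=C('y')+2=18+2=20
L[12]='x': occ=2, LF[12]=C('x')+2=13+2=15
L[13]='Y': occ=3, LF[13]=C('Y')+3=9+3=12
L[14]='y': occ=3, LF[14]=C('y')+3=18+3=21
L[15]='X': occ=4, LF[15]=C('X')+4=1+4=5
L[16]='X': occ=5, LF[16]=C('X')+5=1+5=6
L[17]='x': occ=3, LF[17]=C('x')+3=13+3=16
L[18]='X': occ=6, LF[18]=C('X')+6=1+6=7
L[19]='$': occ=0, LF[19]=C('$')+0=0+0=0
L[20]='X': occ=7, LF[20]=C('X')+7=1+7=8
L[21]='y': occ=4, LF[21]=C('y')+4=18+4=22
L[22]='x': occ=4, LF[22]=C('x')+4=13+4=17

Answer: 18 13 14 1 2 9 3 10 19 11 4 20 15 12 21 5 6 16 7 0 8 22 17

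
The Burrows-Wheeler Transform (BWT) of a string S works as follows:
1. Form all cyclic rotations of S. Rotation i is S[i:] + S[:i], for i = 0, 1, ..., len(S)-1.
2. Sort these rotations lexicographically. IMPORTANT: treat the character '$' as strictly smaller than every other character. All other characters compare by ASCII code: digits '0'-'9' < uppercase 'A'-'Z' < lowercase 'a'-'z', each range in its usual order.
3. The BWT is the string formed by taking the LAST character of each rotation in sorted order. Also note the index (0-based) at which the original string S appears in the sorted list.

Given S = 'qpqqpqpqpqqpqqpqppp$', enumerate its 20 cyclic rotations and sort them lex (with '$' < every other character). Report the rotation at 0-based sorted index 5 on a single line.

Answer: pqpqpqqpqqpqppp$qpqq

Derivation:
All 20 rotations (rotation i = S[i:]+S[:i]):
  rot[0] = qpqqpqpqpqqpqqpqppp$
  rot[1] = pqqpqpqpqqpqqpqppp$q
  rot[2] = qqpqpqpqqpqqpqppp$qp
  rot[3] = qpqpqpqqpqqpqppp$qpq
  rot[4] = pqpqpqqpqqpqppp$qpqq
  rot[5] = qpqpqqpqqpqppp$qpqqp
  rot[6] = pqpqqpqqpqppp$qpqqpq
  rot[7] = qpqqpqqpqppp$qpqqpqp
  rot[8] = pqqpqqpqppp$qpqqpqpq
  rot[9] = qqpqqpqppp$qpqqpqpqp
  rot[10] = qpqqpqppp$qpqqpqpqpq
  rot[11] = pqqpqppp$qpqqpqpqpqq
  rot[12] = qqpqppp$qpqqpqpqpqqp
  rot[13] = qpqppp$qpqqpqpqpqqpq
  rot[14] = pqppp$qpqqpqpqpqqpqq
  rot[15] = qppp$qpqqpqpqpqqpqqp
  rot[16] = ppp$qpqqpqpqpqqpqqpq
  rot[17] = pp$qpqqpqpqpqqpqqpqp
  rot[18] = p$qpqqpqpqpqqpqqpqpp
  rot[19] = $qpqqpqpqpqqpqqpqppp
Sorted (with $ < everything):
  sorted[0] = $qpqqpqpqpqqpqqpqppp
  sorted[1] = p$qpqqpqpqpqqpqqpqpp
  sorted[2] = pp$qpqqpqpqpqqpqqpqp
  sorted[3] = ppp$qpqqpqpqpqqpqqpq
  sorted[4] = pqppp$qpqqpqpqpqqpqq
  sorted[5] = pqpqpqqpqqpqppp$qpqq
  sorted[6] = pqpqqpqqpqppp$qpqqpq
  sorted[7] = pqqpqppp$qpqqpqpqpqq
  sorted[8] = pqqpqpqpqqpqqpqppp$q
  sorted[9] = pqqpqqpqppp$qpqqpqpq
  sorted[10] = qppp$qpqqpqpqpqqpqqp
  sorted[11] = qpqppp$qpqqpqpqpqqpq
  sorted[12] = qpqpqpqqpqqpqppp$qpq
  sorted[13] = qpqpqqpqqpqppp$qpqqp
  sorted[14] = qpqqpqppp$qpqqpqpqpq
  sorted[15] = qpqqpqpqpqqpqqpqppp$
  sorted[16] = qpqqpqqpqppp$qpqqpqp
  sorted[17] = qqpqppp$qpqqpqpqpqqp
  sorted[18] = qqpqpqpqqpqqpqppp$qp
  sorted[19] = qqpqqpqppp$qpqqpqpqp
sorted[5] = pqpqpqqpqqpqppp$qpqq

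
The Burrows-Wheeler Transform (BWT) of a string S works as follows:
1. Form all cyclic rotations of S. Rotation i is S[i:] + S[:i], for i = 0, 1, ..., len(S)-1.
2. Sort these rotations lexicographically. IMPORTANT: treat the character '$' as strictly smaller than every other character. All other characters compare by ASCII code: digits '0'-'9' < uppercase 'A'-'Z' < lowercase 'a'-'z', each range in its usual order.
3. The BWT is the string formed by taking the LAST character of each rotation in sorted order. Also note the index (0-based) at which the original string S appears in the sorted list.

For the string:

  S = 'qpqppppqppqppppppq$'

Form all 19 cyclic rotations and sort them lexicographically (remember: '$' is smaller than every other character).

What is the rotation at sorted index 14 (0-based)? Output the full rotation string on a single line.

All 19 rotations (rotation i = S[i:]+S[:i]):
  rot[0] = qpqppppqppqppppppq$
  rot[1] = pqppppqppqppppppq$q
  rot[2] = qppppqppqppppppq$qp
  rot[3] = ppppqppqppppppq$qpq
  rot[4] = pppqppqppppppq$qpqp
  rot[5] = ppqppqppppppq$qpqpp
  rot[6] = pqppqppppppq$qpqppp
  rot[7] = qppqppppppq$qpqpppp
  rot[8] = ppqppppppq$qpqppppq
  rot[9] = pqppppppq$qpqppppqp
  rot[10] = qppppppq$qpqppppqpp
  rot[11] = ppppppq$qpqppppqppq
  rot[12] = pppppq$qpqppppqppqp
  rot[13] = ppppq$qpqppppqppqpp
  rot[14] = pppq$qpqppppqppqppp
  rot[15] = ppq$qpqppppqppqpppp
  rot[16] = pq$qpqppppqppqppppp
  rot[17] = q$qpqppppqppqpppppp
  rot[18] = $qpqppppqppqppppppq
Sorted (with $ < everything):
  sorted[0] = $qpqppppqppqppppppq
  sorted[1] = ppppppq$qpqppppqppq
  sorted[2] = pppppq$qpqppppqppqp
  sorted[3] = ppppq$qpqppppqppqpp
  sorted[4] = ppppqppqppppppq$qpq
  sorted[5] = pppq$qpqppppqppqppp
  sorted[6] = pppqppqppppppq$qpqp
  sorted[7] = ppq$qpqppppqppqpppp
  sorted[8] = ppqppppppq$qpqppppq
  sorted[9] = ppqppqppppppq$qpqpp
  sorted[10] = pq$qpqppppqppqppppp
  sorted[11] = pqppppppq$qpqppppqp
  sorted[12] = pqppppqppqppppppq$q
  sorted[13] = pqppqppppppq$qpqppp
  sorted[14] = q$qpqppppqppqpppppp
  sorted[15] = qppppppq$qpqppppqpp
  sorted[16] = qppppqppqppppppq$qp
  sorted[17] = qppqppppppq$qpqpppp
  sorted[18] = qpqppppqppqppppppq$
sorted[14] = q$qpqppppqppqpppppp

Answer: q$qpqppppqppqpppppp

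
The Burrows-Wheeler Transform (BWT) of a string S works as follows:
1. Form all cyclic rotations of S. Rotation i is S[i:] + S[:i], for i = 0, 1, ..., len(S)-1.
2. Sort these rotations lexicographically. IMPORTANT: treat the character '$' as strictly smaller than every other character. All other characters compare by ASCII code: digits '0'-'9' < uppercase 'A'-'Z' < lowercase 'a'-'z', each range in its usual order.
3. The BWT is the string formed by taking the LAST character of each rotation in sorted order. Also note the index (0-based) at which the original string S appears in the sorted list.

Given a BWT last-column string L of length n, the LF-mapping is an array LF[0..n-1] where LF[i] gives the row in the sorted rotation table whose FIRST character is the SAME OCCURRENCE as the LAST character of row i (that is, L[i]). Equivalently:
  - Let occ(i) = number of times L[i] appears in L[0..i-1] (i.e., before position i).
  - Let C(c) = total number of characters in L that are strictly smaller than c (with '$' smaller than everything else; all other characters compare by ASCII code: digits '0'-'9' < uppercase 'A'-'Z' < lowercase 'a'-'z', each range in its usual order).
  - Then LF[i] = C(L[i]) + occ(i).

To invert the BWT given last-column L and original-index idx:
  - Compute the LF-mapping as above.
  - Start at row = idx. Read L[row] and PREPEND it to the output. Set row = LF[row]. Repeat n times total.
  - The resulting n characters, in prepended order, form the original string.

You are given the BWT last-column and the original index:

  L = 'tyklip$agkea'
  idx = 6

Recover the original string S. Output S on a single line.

Answer: kayakpiglet$

Derivation:
LF mapping: 10 11 6 8 5 9 0 1 4 7 3 2
Walk LF starting at row 6, prepending L[row]:
  step 1: row=6, L[6]='$', prepend. Next row=LF[6]=0
  step 2: row=0, L[0]='t', prepend. Next row=LF[0]=10
  step 3: row=10, L[10]='e', prepend. Next row=LF[10]=3
  step 4: row=3, L[3]='l', prepend. Next row=LF[3]=8
  step 5: row=8, L[8]='g', prepend. Next row=LF[8]=4
  step 6: row=4, L[4]='i', prepend. Next row=LF[4]=5
  step 7: row=5, L[5]='p', prepend. Next row=LF[5]=9
  step 8: row=9, L[9]='k', prepend. Next row=LF[9]=7
  step 9: row=7, L[7]='a', prepend. Next row=LF[7]=1
  step 10: row=1, L[1]='y', prepend. Next row=LF[1]=11
  step 11: row=11, L[11]='a', prepend. Next row=LF[11]=2
  step 12: row=2, L[2]='k', prepend. Next row=LF[2]=6
Reversed output: kayakpiglet$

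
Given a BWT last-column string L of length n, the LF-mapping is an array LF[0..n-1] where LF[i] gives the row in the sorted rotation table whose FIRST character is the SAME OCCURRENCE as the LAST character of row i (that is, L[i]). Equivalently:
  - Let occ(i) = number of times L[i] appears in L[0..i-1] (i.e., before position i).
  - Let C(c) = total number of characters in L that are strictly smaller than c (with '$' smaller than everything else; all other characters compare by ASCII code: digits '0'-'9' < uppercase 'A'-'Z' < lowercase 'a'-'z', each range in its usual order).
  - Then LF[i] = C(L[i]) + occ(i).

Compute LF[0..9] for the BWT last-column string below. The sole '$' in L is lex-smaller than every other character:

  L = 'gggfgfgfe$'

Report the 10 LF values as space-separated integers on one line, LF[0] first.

Answer: 5 6 7 2 8 3 9 4 1 0

Derivation:
Char counts: '$':1, 'e':1, 'f':3, 'g':5
C (first-col start): C('$')=0, C('e')=1, C('f')=2, C('g')=5
L[0]='g': occ=0, LF[0]=C('g')+0=5+0=5
L[1]='g': occ=1, LF[1]=C('g')+1=5+1=6
L[2]='g': occ=2, LF[2]=C('g')+2=5+2=7
L[3]='f': occ=0, LF[3]=C('f')+0=2+0=2
L[4]='g': occ=3, LF[4]=C('g')+3=5+3=8
L[5]='f': occ=1, LF[5]=C('f')+1=2+1=3
L[6]='g': occ=4, LF[6]=C('g')+4=5+4=9
L[7]='f': occ=2, LF[7]=C('f')+2=2+2=4
L[8]='e': occ=0, LF[8]=C('e')+0=1+0=1
L[9]='$': occ=0, LF[9]=C('$')+0=0+0=0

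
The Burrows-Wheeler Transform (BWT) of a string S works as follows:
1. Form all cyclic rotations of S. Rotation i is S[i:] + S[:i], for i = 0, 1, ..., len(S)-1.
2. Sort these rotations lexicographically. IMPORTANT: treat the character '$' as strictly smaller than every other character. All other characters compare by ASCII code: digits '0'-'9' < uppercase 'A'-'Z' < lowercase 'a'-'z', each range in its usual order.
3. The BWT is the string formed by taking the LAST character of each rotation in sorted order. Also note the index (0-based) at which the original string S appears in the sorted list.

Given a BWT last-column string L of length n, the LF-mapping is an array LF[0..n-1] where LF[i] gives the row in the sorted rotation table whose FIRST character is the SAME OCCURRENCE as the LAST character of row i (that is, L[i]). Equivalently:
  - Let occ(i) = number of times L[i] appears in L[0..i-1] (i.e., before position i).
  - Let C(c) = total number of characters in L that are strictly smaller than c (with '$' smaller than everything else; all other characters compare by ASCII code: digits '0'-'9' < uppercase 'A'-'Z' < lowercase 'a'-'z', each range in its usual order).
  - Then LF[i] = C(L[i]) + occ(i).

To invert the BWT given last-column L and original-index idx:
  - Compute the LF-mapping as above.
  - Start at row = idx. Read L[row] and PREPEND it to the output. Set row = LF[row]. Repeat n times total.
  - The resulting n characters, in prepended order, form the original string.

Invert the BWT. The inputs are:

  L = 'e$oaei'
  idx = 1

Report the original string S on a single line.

Answer: aeioe$

Derivation:
LF mapping: 2 0 5 1 3 4
Walk LF starting at row 1, prepending L[row]:
  step 1: row=1, L[1]='$', prepend. Next row=LF[1]=0
  step 2: row=0, L[0]='e', prepend. Next row=LF[0]=2
  step 3: row=2, L[2]='o', prepend. Next row=LF[2]=5
  step 4: row=5, L[5]='i', prepend. Next row=LF[5]=4
  step 5: row=4, L[4]='e', prepend. Next row=LF[4]=3
  step 6: row=3, L[3]='a', prepend. Next row=LF[3]=1
Reversed output: aeioe$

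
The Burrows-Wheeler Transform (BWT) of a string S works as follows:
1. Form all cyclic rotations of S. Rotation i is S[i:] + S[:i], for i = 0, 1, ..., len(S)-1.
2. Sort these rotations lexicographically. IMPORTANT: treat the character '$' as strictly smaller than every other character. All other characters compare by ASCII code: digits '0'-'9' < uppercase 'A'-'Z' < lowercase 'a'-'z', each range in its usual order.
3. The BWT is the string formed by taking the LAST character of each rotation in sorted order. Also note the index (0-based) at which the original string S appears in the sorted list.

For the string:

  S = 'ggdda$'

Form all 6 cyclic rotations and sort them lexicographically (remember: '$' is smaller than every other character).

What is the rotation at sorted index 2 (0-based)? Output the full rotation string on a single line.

All 6 rotations (rotation i = S[i:]+S[:i]):
  rot[0] = ggdda$
  rot[1] = gdda$g
  rot[2] = dda$gg
  rot[3] = da$ggd
  rot[4] = a$ggdd
  rot[5] = $ggdda
Sorted (with $ < everything):
  sorted[0] = $ggdda
  sorted[1] = a$ggdd
  sorted[2] = da$ggd
  sorted[3] = dda$gg
  sorted[4] = gdda$g
  sorted[5] = ggdda$
sorted[2] = da$ggd

Answer: da$ggd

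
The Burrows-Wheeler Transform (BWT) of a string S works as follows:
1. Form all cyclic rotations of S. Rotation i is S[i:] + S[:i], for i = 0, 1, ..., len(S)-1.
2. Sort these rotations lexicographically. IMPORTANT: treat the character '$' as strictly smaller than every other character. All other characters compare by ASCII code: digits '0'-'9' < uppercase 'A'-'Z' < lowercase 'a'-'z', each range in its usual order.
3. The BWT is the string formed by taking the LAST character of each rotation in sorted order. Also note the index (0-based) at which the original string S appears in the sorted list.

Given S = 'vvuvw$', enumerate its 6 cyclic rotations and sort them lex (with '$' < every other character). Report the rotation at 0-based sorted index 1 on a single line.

Answer: uvw$vv

Derivation:
All 6 rotations (rotation i = S[i:]+S[:i]):
  rot[0] = vvuvw$
  rot[1] = vuvw$v
  rot[2] = uvw$vv
  rot[3] = vw$vvu
  rot[4] = w$vvuv
  rot[5] = $vvuvw
Sorted (with $ < everything):
  sorted[0] = $vvuvw
  sorted[1] = uvw$vv
  sorted[2] = vuvw$v
  sorted[3] = vvuvw$
  sorted[4] = vw$vvu
  sorted[5] = w$vvuv
sorted[1] = uvw$vv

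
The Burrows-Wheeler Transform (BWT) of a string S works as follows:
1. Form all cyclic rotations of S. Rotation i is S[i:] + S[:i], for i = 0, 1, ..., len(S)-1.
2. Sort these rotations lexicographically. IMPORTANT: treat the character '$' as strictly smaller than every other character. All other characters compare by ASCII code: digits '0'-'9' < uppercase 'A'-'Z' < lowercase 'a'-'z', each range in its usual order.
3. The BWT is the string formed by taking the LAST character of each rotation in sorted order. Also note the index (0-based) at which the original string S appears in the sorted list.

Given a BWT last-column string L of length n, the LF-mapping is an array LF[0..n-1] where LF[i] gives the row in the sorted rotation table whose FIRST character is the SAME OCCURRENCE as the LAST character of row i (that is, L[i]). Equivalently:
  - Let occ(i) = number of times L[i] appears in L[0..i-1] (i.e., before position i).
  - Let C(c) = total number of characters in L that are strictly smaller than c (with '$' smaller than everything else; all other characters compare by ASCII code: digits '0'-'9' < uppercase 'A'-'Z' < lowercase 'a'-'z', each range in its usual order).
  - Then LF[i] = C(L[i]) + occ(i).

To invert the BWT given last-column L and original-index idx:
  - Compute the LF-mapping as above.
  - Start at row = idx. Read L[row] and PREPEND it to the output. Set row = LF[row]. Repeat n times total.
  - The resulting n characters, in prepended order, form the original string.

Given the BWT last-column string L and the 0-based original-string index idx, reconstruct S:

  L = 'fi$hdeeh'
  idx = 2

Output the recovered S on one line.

LF mapping: 4 7 0 5 1 2 3 6
Walk LF starting at row 2, prepending L[row]:
  step 1: row=2, L[2]='$', prepend. Next row=LF[2]=0
  step 2: row=0, L[0]='f', prepend. Next row=LF[0]=4
  step 3: row=4, L[4]='d', prepend. Next row=LF[4]=1
  step 4: row=1, L[1]='i', prepend. Next row=LF[1]=7
  step 5: row=7, L[7]='h', prepend. Next row=LF[7]=6
  step 6: row=6, L[6]='e', prepend. Next row=LF[6]=3
  step 7: row=3, L[3]='h', prepend. Next row=LF[3]=5
  step 8: row=5, L[5]='e', prepend. Next row=LF[5]=2
Reversed output: ehehidf$

Answer: ehehidf$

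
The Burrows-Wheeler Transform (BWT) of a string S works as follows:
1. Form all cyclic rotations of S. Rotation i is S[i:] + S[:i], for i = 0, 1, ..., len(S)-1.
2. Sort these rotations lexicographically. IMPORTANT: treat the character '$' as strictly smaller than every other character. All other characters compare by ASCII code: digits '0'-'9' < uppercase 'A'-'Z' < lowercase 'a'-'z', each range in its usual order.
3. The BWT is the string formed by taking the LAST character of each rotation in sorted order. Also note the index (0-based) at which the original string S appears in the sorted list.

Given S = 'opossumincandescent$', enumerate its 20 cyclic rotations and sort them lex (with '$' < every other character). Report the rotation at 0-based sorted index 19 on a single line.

Answer: umincandescent$oposs

Derivation:
All 20 rotations (rotation i = S[i:]+S[:i]):
  rot[0] = opossumincandescent$
  rot[1] = possumincandescent$o
  rot[2] = ossumincandescent$op
  rot[3] = ssumincandescent$opo
  rot[4] = sumincandescent$opos
  rot[5] = umincandescent$oposs
  rot[6] = mincandescent$opossu
  rot[7] = incandescent$opossum
  rot[8] = ncandescent$opossumi
  rot[9] = candescent$opossumin
  rot[10] = andescent$opossuminc
  rot[11] = ndescent$opossuminca
  rot[12] = descent$opossumincan
  rot[13] = escent$opossumincand
  rot[14] = scent$opossumincande
  rot[15] = cent$opossumincandes
  rot[16] = ent$opossumincandesc
  rot[17] = nt$opossumincandesce
  rot[18] = t$opossumincandescen
  rot[19] = $opossumincandescent
Sorted (with $ < everything):
  sorted[0] = $opossumincandescent
  sorted[1] = andescent$opossuminc
  sorted[2] = candescent$opossumin
  sorted[3] = cent$opossumincandes
  sorted[4] = descent$opossumincan
  sorted[5] = ent$opossumincandesc
  sorted[6] = escent$opossumincand
  sorted[7] = incandescent$opossum
  sorted[8] = mincandescent$opossu
  sorted[9] = ncandescent$opossumi
  sorted[10] = ndescent$opossuminca
  sorted[11] = nt$opossumincandesce
  sorted[12] = opossumincandescent$
  sorted[13] = ossumincandescent$op
  sorted[14] = possumincandescent$o
  sorted[15] = scent$opossumincande
  sorted[16] = ssumincandescent$opo
  sorted[17] = sumincandescent$opos
  sorted[18] = t$opossumincandescen
  sorted[19] = umincandescent$oposs
sorted[19] = umincandescent$oposs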